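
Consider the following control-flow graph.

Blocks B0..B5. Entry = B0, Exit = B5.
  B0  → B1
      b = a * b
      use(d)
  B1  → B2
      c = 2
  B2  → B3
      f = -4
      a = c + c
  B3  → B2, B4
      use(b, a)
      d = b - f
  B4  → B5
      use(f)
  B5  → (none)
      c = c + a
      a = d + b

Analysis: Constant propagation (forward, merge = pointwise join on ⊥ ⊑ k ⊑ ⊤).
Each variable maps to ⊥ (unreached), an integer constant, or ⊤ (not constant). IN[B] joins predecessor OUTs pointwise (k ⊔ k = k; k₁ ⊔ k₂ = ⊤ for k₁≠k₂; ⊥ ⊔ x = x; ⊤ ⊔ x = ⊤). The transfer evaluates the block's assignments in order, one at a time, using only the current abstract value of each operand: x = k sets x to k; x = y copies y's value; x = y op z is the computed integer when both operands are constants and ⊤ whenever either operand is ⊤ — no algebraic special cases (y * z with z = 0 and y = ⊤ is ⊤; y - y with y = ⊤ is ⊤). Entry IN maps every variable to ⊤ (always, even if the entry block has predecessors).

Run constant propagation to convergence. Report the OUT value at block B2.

Converged values:
  B0:  IN=(all ⊤)  OUT=(all ⊤)
  B1:  IN=(all ⊤)  OUT={c:2; rest ⊤}
  B2:  IN={c:2; rest ⊤}  OUT={a:4, c:2, f:-4; rest ⊤}
  B3:  IN={a:4, c:2, f:-4; rest ⊤}  OUT={a:4, c:2, f:-4; rest ⊤}
  B4:  IN={a:4, c:2, f:-4; rest ⊤}  OUT={a:4, c:2, f:-4; rest ⊤}
  B5:  IN={a:4, c:2, f:-4; rest ⊤}  OUT={c:6, f:-4; rest ⊤}

Merge at B2: IN[B2] = OUT[B1] ⊔ OUT[B3] = {a: ⊤, b: ⊤, c: 2, d: ⊤, e: ⊤, f: ⊤}
Applying B2's transfer function to that IN value gives OUT[B2] (row B2 above).

Answer: {a: 4, b: ⊤, c: 2, d: ⊤, e: ⊤, f: -4}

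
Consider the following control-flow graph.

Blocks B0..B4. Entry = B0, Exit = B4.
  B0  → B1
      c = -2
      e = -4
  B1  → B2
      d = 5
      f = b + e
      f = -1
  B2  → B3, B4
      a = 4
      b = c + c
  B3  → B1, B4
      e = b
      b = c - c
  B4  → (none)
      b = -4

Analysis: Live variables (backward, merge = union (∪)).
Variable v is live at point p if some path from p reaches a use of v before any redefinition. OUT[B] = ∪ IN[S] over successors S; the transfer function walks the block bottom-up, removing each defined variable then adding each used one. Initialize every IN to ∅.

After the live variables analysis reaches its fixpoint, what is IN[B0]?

Answer: {b}

Trace:
Fixpoint table:
  B0: | IN={b} | OUT={b, c, e}
  B1: | IN={b, c, e} | OUT={c}
  B2: | IN={c} | OUT={b, c}
  B3: | IN={b, c} | OUT={b, c, e}
  B4: | IN={} | OUT={}

Merge at B0: OUT[B0] = IN[B1] = {b, c, e}
Applying B0's transfer function to that OUT value gives IN[B0] (row B0 above).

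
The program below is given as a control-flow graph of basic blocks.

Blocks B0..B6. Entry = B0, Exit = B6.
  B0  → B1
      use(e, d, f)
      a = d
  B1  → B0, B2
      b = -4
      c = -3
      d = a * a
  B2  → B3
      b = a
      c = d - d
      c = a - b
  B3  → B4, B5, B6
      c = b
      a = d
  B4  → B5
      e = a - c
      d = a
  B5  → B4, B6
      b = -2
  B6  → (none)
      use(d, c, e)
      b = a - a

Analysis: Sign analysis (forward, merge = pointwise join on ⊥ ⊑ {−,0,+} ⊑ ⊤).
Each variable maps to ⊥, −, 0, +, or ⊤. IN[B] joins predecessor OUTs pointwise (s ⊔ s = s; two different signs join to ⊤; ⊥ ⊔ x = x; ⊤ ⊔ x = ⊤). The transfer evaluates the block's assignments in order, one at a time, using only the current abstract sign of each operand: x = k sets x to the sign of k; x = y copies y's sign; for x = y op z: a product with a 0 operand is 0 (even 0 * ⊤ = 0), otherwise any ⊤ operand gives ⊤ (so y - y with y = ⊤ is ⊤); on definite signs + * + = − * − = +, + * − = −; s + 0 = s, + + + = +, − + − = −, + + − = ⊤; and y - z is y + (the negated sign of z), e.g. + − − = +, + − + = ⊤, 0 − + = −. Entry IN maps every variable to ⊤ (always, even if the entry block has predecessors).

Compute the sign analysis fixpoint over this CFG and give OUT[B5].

Converged values:
  B0:   IN=(all ⊤)   OUT=(all ⊤)
  B1:   IN=(all ⊤)   OUT={b:-, c:-; rest ⊤}
  B2:   IN={b:-, c:-; rest ⊤}   OUT=(all ⊤)
  B3:   IN=(all ⊤)   OUT=(all ⊤)
  B4:   IN=(all ⊤)   OUT=(all ⊤)
  B5:   IN=(all ⊤)   OUT={b:-; rest ⊤}
  B6:   IN=(all ⊤)   OUT=(all ⊤)

Merge at B5: IN[B5] = OUT[B3] ⊔ OUT[B4] = {a: ⊤, b: ⊤, c: ⊤, d: ⊤, e: ⊤, f: ⊤}
Applying B5's transfer function to that IN value gives OUT[B5] (row B5 above).

Answer: {a: ⊤, b: -, c: ⊤, d: ⊤, e: ⊤, f: ⊤}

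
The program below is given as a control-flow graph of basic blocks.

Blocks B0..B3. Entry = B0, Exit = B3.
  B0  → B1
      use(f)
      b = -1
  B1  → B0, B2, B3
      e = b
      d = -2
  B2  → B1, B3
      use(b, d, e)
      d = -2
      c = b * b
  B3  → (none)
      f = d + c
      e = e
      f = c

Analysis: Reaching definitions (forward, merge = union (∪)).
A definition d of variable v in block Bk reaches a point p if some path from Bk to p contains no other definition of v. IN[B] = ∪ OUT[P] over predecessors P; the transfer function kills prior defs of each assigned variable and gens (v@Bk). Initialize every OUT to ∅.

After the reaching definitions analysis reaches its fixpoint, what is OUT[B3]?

Converged values:
  B0: | IN={b@B0, c@B2, d@B1, e@B1} | OUT={b@B0, c@B2, d@B1, e@B1}
  B1: | IN={b@B0, c@B2, d@B1, d@B2, e@B1} | OUT={b@B0, c@B2, d@B1, e@B1}
  B2: | IN={b@B0, c@B2, d@B1, e@B1} | OUT={b@B0, c@B2, d@B2, e@B1}
  B3: | IN={b@B0, c@B2, d@B1, d@B2, e@B1} | OUT={b@B0, c@B2, d@B1, d@B2, e@B3, f@B3}

Merge at B3: IN[B3] = OUT[B1] ⊔ OUT[B2] = {b@B0, c@B2, d@B1, d@B2, e@B1}
Applying B3's transfer function to that IN value gives OUT[B3] (row B3 above).

Answer: {b@B0, c@B2, d@B1, d@B2, e@B3, f@B3}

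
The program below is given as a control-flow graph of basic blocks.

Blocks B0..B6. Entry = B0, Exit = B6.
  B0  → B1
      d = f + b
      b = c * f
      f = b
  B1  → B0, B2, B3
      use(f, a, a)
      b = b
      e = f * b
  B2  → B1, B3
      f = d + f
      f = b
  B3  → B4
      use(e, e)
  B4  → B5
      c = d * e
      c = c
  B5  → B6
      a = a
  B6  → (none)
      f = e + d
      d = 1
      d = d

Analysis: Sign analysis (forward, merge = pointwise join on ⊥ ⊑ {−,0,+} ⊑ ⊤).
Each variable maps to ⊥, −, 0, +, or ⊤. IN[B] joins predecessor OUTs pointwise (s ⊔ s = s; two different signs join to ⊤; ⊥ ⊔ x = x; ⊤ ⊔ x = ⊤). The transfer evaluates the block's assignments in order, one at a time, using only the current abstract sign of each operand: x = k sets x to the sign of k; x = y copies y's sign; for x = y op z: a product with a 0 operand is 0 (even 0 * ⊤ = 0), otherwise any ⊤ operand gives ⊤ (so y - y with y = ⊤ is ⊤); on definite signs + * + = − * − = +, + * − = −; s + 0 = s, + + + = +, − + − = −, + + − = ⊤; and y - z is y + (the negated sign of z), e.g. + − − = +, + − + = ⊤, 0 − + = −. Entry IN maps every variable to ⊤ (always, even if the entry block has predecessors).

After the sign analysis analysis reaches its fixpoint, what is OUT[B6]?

Answer: {a: ⊤, b: ⊤, c: ⊤, d: +, e: ⊤, f: ⊤}

Working:
Fixpoint table:
  B0:  IN=(all ⊤)  OUT=(all ⊤)
  B1:  IN=(all ⊤)  OUT=(all ⊤)
  B2:  IN=(all ⊤)  OUT=(all ⊤)
  B3:  IN=(all ⊤)  OUT=(all ⊤)
  B4:  IN=(all ⊤)  OUT=(all ⊤)
  B5:  IN=(all ⊤)  OUT=(all ⊤)
  B6:  IN=(all ⊤)  OUT={d:+; rest ⊤}

Merge at B6: IN[B6] = OUT[B5] = {a: ⊤, b: ⊤, c: ⊤, d: ⊤, e: ⊤, f: ⊤}
Applying B6's transfer function to that IN value gives OUT[B6] (row B6 above).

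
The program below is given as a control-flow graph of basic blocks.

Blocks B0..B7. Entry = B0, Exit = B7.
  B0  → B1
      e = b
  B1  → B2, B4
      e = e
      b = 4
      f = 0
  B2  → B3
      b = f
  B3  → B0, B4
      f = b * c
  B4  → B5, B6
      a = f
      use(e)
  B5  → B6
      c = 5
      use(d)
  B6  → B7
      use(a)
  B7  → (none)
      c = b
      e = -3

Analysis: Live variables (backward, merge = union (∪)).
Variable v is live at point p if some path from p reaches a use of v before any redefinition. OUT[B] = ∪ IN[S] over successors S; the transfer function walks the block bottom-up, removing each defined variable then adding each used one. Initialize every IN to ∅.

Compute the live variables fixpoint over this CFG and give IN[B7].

Per-block solution:
  B0: | IN={b, c, d} | OUT={c, d, e}
  B1: | IN={c, d, e} | OUT={b, c, d, e, f}
  B2: | IN={c, d, e, f} | OUT={b, c, d, e}
  B3: | IN={b, c, d, e} | OUT={b, c, d, e, f}
  B4: | IN={b, d, e, f} | OUT={a, b, d}
  B5: | IN={a, b, d} | OUT={a, b}
  B6: | IN={a, b} | OUT={b}
  B7: | IN={b} | OUT={}

B7 is the boundary node: OUT[B7] = {}
Applying B7's transfer function to that OUT value gives IN[B7] (row B7 above).

Answer: {b}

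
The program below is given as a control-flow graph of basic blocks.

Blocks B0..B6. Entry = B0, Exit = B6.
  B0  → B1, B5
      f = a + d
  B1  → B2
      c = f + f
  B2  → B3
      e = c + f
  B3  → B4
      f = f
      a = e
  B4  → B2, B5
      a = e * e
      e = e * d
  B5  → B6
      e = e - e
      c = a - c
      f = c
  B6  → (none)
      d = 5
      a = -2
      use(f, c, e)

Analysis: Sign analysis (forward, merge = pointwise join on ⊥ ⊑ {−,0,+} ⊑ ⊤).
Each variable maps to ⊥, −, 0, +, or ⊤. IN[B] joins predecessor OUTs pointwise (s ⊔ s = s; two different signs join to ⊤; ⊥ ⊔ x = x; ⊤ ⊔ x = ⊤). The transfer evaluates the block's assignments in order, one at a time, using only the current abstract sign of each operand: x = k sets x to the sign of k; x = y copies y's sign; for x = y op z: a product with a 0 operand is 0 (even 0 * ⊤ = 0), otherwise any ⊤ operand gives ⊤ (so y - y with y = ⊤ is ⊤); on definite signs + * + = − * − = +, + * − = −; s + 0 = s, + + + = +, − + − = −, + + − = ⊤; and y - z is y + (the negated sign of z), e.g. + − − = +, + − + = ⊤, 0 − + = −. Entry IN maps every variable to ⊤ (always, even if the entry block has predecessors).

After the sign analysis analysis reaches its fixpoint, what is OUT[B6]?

Answer: {a: -, b: ⊤, c: ⊤, d: +, e: ⊤, f: ⊤}

Working:
Converged values:
  B0:  IN=(all ⊤)  OUT=(all ⊤)
  B1:  IN=(all ⊤)  OUT=(all ⊤)
  B2:  IN=(all ⊤)  OUT=(all ⊤)
  B3:  IN=(all ⊤)  OUT=(all ⊤)
  B4:  IN=(all ⊤)  OUT=(all ⊤)
  B5:  IN=(all ⊤)  OUT=(all ⊤)
  B6:  IN=(all ⊤)  OUT={a:-, d:+; rest ⊤}

Merge at B6: IN[B6] = OUT[B5] = {a: ⊤, b: ⊤, c: ⊤, d: ⊤, e: ⊤, f: ⊤}
Applying B6's transfer function to that IN value gives OUT[B6] (row B6 above).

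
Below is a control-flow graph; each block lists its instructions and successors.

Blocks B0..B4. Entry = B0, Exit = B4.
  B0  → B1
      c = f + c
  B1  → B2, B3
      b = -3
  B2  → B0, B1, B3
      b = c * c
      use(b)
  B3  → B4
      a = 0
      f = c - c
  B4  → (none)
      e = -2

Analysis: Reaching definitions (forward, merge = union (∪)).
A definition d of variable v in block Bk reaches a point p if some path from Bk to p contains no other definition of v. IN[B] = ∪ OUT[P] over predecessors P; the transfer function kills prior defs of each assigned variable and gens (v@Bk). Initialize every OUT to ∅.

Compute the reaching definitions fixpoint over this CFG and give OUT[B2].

Answer: {b@B2, c@B0}

Working:
Per-block solution:
  B0:   IN={b@B2, c@B0}   OUT={b@B2, c@B0}
  B1:   IN={b@B2, c@B0}   OUT={b@B1, c@B0}
  B2:   IN={b@B1, c@B0}   OUT={b@B2, c@B0}
  B3:   IN={b@B1, b@B2, c@B0}   OUT={a@B3, b@B1, b@B2, c@B0, f@B3}
  B4:   IN={a@B3, b@B1, b@B2, c@B0, f@B3}   OUT={a@B3, b@B1, b@B2, c@B0, e@B4, f@B3}

Merge at B2: IN[B2] = OUT[B1] = {b@B1, c@B0}
Applying B2's transfer function to that IN value gives OUT[B2] (row B2 above).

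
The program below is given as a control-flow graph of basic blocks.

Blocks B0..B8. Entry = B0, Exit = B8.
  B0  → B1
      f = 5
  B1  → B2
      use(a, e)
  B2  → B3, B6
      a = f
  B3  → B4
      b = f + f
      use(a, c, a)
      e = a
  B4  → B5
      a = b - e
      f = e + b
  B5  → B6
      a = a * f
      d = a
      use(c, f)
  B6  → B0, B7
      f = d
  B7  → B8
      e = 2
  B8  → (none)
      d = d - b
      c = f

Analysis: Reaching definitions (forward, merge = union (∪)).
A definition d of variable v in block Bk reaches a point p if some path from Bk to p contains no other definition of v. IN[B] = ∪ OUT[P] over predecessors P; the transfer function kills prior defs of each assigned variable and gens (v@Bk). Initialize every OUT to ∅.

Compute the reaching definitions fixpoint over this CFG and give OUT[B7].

Answer: {a@B2, a@B5, b@B3, d@B5, e@B7, f@B6}

Derivation:
Fixpoint table:
  B0: | IN={a@B2, a@B5, b@B3, d@B5, e@B3, f@B6} | OUT={a@B2, a@B5, b@B3, d@B5, e@B3, f@B0}
  B1: | IN={a@B2, a@B5, b@B3, d@B5, e@B3, f@B0} | OUT={a@B2, a@B5, b@B3, d@B5, e@B3, f@B0}
  B2: | IN={a@B2, a@B5, b@B3, d@B5, e@B3, f@B0} | OUT={a@B2, b@B3, d@B5, e@B3, f@B0}
  B3: | IN={a@B2, b@B3, d@B5, e@B3, f@B0} | OUT={a@B2, b@B3, d@B5, e@B3, f@B0}
  B4: | IN={a@B2, b@B3, d@B5, e@B3, f@B0} | OUT={a@B4, b@B3, d@B5, e@B3, f@B4}
  B5: | IN={a@B4, b@B3, d@B5, e@B3, f@B4} | OUT={a@B5, b@B3, d@B5, e@B3, f@B4}
  B6: | IN={a@B2, a@B5, b@B3, d@B5, e@B3, f@B0, f@B4} | OUT={a@B2, a@B5, b@B3, d@B5, e@B3, f@B6}
  B7: | IN={a@B2, a@B5, b@B3, d@B5, e@B3, f@B6} | OUT={a@B2, a@B5, b@B3, d@B5, e@B7, f@B6}
  B8: | IN={a@B2, a@B5, b@B3, d@B5, e@B7, f@B6} | OUT={a@B2, a@B5, b@B3, c@B8, d@B8, e@B7, f@B6}

Merge at B7: IN[B7] = OUT[B6] = {a@B2, a@B5, b@B3, d@B5, e@B3, f@B6}
Applying B7's transfer function to that IN value gives OUT[B7] (row B7 above).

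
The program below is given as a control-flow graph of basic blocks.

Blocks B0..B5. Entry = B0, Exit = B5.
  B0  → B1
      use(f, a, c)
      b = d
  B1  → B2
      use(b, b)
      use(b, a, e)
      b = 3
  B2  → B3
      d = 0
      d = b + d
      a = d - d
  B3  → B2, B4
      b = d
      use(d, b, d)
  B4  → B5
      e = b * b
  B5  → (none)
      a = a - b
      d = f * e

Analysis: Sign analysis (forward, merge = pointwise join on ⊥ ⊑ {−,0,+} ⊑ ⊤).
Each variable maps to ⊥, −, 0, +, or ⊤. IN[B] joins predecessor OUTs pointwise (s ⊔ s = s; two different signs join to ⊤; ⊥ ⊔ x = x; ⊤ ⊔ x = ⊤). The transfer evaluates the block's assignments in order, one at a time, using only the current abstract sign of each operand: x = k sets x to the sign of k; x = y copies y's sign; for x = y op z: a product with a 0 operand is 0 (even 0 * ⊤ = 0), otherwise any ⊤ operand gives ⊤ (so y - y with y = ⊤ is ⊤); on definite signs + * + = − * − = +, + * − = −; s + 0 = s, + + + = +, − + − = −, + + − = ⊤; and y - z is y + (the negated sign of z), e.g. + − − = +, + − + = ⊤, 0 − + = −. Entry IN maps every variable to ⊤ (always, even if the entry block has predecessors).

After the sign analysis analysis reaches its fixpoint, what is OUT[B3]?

Answer: {a: ⊤, b: +, c: ⊤, d: +, e: ⊤, f: ⊤}

Trace:
Per-block solution:
  B0: | IN=(all ⊤) | OUT=(all ⊤)
  B1: | IN=(all ⊤) | OUT={b:+; rest ⊤}
  B2: | IN={b:+; rest ⊤} | OUT={b:+, d:+; rest ⊤}
  B3: | IN={b:+, d:+; rest ⊤} | OUT={b:+, d:+; rest ⊤}
  B4: | IN={b:+, d:+; rest ⊤} | OUT={b:+, d:+, e:+; rest ⊤}
  B5: | IN={b:+, d:+, e:+; rest ⊤} | OUT={b:+, e:+; rest ⊤}

Merge at B3: IN[B3] = OUT[B2] = {a: ⊤, b: +, c: ⊤, d: +, e: ⊤, f: ⊤}
Applying B3's transfer function to that IN value gives OUT[B3] (row B3 above).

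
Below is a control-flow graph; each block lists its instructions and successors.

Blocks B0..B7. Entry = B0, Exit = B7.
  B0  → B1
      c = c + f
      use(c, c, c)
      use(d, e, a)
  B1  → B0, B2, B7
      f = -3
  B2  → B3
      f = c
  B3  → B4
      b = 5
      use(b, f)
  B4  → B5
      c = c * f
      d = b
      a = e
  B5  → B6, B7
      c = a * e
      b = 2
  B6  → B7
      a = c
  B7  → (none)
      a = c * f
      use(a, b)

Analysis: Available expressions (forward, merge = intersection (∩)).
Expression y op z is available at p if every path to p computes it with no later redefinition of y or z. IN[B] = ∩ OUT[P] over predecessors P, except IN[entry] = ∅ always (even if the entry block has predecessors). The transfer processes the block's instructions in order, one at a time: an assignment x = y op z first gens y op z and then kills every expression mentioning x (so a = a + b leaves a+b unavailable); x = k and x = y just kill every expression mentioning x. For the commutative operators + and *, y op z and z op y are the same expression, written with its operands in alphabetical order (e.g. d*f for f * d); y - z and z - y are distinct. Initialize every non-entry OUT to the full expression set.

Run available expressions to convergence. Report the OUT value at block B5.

Per-block solution:
  B0:  IN={}  OUT={}
  B1:  IN={}  OUT={}
  B2:  IN={}  OUT={}
  B3:  IN={}  OUT={}
  B4:  IN={}  OUT={}
  B5:  IN={}  OUT={a*e}
  B6:  IN={a*e}  OUT={}
  B7:  IN={}  OUT={c*f}

Merge at B5: IN[B5] = OUT[B4] = {}
Applying B5's transfer function to that IN value gives OUT[B5] (row B5 above).

Answer: {a*e}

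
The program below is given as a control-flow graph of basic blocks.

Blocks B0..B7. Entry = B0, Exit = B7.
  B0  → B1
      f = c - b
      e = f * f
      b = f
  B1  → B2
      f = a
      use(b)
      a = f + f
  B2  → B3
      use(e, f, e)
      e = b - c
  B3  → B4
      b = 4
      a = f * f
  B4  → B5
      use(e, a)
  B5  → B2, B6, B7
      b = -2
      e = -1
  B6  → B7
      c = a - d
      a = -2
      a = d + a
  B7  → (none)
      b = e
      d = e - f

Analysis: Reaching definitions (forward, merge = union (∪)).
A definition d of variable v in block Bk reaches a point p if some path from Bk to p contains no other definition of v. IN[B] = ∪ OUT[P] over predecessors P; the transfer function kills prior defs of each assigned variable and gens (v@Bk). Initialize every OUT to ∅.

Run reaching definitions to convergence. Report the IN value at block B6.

Answer: {a@B3, b@B5, e@B5, f@B1}

Derivation:
Fixpoint table:
  B0: | IN={} | OUT={b@B0, e@B0, f@B0}
  B1: | IN={b@B0, e@B0, f@B0} | OUT={a@B1, b@B0, e@B0, f@B1}
  B2: | IN={a@B1, a@B3, b@B0, b@B5, e@B0, e@B5, f@B1} | OUT={a@B1, a@B3, b@B0, b@B5, e@B2, f@B1}
  B3: | IN={a@B1, a@B3, b@B0, b@B5, e@B2, f@B1} | OUT={a@B3, b@B3, e@B2, f@B1}
  B4: | IN={a@B3, b@B3, e@B2, f@B1} | OUT={a@B3, b@B3, e@B2, f@B1}
  B5: | IN={a@B3, b@B3, e@B2, f@B1} | OUT={a@B3, b@B5, e@B5, f@B1}
  B6: | IN={a@B3, b@B5, e@B5, f@B1} | OUT={a@B6, b@B5, c@B6, e@B5, f@B1}
  B7: | IN={a@B3, a@B6, b@B5, c@B6, e@B5, f@B1} | OUT={a@B3, a@B6, b@B7, c@B6, d@B7, e@B5, f@B1}

Merge at B6: IN[B6] = OUT[B5] = {a@B3, b@B5, e@B5, f@B1}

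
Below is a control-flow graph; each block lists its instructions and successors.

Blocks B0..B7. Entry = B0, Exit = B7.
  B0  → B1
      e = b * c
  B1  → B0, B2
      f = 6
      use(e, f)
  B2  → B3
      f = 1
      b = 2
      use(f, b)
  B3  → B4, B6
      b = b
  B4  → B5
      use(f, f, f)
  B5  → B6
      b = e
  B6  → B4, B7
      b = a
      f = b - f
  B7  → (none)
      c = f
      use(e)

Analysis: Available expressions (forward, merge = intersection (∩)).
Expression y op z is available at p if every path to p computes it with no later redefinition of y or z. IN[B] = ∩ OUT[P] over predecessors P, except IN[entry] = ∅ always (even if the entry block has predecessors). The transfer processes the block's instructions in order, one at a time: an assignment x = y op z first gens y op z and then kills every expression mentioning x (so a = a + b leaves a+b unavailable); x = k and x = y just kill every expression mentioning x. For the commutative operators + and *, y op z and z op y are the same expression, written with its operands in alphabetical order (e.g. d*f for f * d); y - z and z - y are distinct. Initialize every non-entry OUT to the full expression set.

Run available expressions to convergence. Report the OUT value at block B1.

Answer: {b*c}

Trace:
Fixpoint table:
  B0:  IN={}  OUT={b*c}
  B1:  IN={b*c}  OUT={b*c}
  B2:  IN={b*c}  OUT={}
  B3:  IN={}  OUT={}
  B4:  IN={}  OUT={}
  B5:  IN={}  OUT={}
  B6:  IN={}  OUT={}
  B7:  IN={}  OUT={}

Merge at B1: IN[B1] = OUT[B0] = {b*c}
Applying B1's transfer function to that IN value gives OUT[B1] (row B1 above).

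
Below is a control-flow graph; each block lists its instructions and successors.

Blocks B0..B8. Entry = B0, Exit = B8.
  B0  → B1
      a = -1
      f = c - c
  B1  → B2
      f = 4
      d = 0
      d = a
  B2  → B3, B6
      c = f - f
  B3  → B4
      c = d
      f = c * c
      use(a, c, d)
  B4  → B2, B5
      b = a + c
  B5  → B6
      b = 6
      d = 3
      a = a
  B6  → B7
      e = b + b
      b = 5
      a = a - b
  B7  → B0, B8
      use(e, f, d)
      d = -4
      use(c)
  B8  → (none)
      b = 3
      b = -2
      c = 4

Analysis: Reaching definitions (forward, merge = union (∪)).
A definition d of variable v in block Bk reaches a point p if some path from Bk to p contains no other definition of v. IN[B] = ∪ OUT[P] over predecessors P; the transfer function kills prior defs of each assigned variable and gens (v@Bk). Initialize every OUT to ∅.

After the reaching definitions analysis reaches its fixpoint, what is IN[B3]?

Answer: {a@B0, b@B4, b@B6, c@B2, d@B1, e@B6, f@B1, f@B3}

Derivation:
Fixpoint table:
  B0: | IN={a@B6, b@B6, c@B2, c@B3, d@B7, e@B6, f@B1, f@B3} | OUT={a@B0, b@B6, c@B2, c@B3, d@B7, e@B6, f@B0}
  B1: | IN={a@B0, b@B6, c@B2, c@B3, d@B7, e@B6, f@B0} | OUT={a@B0, b@B6, c@B2, c@B3, d@B1, e@B6, f@B1}
  B2: | IN={a@B0, b@B4, b@B6, c@B2, c@B3, d@B1, e@B6, f@B1, f@B3} | OUT={a@B0, b@B4, b@B6, c@B2, d@B1, e@B6, f@B1, f@B3}
  B3: | IN={a@B0, b@B4, b@B6, c@B2, d@B1, e@B6, f@B1, f@B3} | OUT={a@B0, b@B4, b@B6, c@B3, d@B1, e@B6, f@B3}
  B4: | IN={a@B0, b@B4, b@B6, c@B3, d@B1, e@B6, f@B3} | OUT={a@B0, b@B4, c@B3, d@B1, e@B6, f@B3}
  B5: | IN={a@B0, b@B4, c@B3, d@B1, e@B6, f@B3} | OUT={a@B5, b@B5, c@B3, d@B5, e@B6, f@B3}
  B6: | IN={a@B0, a@B5, b@B4, b@B5, b@B6, c@B2, c@B3, d@B1, d@B5, e@B6, f@B1, f@B3} | OUT={a@B6, b@B6, c@B2, c@B3, d@B1, d@B5, e@B6, f@B1, f@B3}
  B7: | IN={a@B6, b@B6, c@B2, c@B3, d@B1, d@B5, e@B6, f@B1, f@B3} | OUT={a@B6, b@B6, c@B2, c@B3, d@B7, e@B6, f@B1, f@B3}
  B8: | IN={a@B6, b@B6, c@B2, c@B3, d@B7, e@B6, f@B1, f@B3} | OUT={a@B6, b@B8, c@B8, d@B7, e@B6, f@B1, f@B3}

Merge at B3: IN[B3] = OUT[B2] = {a@B0, b@B4, b@B6, c@B2, d@B1, e@B6, f@B1, f@B3}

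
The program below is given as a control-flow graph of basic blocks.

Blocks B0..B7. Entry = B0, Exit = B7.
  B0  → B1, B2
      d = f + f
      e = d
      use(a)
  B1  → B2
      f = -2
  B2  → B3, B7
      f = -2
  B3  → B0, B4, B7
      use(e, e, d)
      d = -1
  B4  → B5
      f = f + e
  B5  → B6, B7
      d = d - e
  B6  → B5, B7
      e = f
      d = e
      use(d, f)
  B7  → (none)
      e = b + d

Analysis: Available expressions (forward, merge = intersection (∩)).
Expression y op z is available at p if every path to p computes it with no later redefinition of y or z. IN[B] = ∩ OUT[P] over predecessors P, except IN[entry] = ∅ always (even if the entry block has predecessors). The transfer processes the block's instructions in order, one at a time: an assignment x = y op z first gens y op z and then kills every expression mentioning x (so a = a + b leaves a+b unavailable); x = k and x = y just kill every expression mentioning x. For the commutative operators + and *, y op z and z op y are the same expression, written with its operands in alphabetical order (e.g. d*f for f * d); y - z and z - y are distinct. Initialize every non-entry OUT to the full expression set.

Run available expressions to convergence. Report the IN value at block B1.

Fixpoint table:
  B0:  IN={}  OUT={f+f}
  B1:  IN={f+f}  OUT={}
  B2:  IN={}  OUT={}
  B3:  IN={}  OUT={}
  B4:  IN={}  OUT={}
  B5:  IN={}  OUT={}
  B6:  IN={}  OUT={}
  B7:  IN={}  OUT={b+d}

Merge at B1: IN[B1] = OUT[B0] = {f+f}

Answer: {f+f}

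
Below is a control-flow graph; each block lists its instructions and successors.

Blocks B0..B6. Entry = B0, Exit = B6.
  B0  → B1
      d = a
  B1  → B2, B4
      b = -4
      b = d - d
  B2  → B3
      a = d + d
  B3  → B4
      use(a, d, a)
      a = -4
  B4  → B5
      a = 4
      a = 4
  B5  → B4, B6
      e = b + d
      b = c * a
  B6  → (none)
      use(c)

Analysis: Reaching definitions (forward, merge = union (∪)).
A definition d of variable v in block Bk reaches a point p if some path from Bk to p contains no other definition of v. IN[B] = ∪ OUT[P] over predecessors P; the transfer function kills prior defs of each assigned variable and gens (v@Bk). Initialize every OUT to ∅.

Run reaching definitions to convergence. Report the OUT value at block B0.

Per-block solution:
  B0: | IN={} | OUT={d@B0}
  B1: | IN={d@B0} | OUT={b@B1, d@B0}
  B2: | IN={b@B1, d@B0} | OUT={a@B2, b@B1, d@B0}
  B3: | IN={a@B2, b@B1, d@B0} | OUT={a@B3, b@B1, d@B0}
  B4: | IN={a@B3, a@B4, b@B1, b@B5, d@B0, e@B5} | OUT={a@B4, b@B1, b@B5, d@B0, e@B5}
  B5: | IN={a@B4, b@B1, b@B5, d@B0, e@B5} | OUT={a@B4, b@B5, d@B0, e@B5}
  B6: | IN={a@B4, b@B5, d@B0, e@B5} | OUT={a@B4, b@B5, d@B0, e@B5}

B0 is the boundary node: IN[B0] = {}
Applying B0's transfer function to that IN value gives OUT[B0] (row B0 above).

Answer: {d@B0}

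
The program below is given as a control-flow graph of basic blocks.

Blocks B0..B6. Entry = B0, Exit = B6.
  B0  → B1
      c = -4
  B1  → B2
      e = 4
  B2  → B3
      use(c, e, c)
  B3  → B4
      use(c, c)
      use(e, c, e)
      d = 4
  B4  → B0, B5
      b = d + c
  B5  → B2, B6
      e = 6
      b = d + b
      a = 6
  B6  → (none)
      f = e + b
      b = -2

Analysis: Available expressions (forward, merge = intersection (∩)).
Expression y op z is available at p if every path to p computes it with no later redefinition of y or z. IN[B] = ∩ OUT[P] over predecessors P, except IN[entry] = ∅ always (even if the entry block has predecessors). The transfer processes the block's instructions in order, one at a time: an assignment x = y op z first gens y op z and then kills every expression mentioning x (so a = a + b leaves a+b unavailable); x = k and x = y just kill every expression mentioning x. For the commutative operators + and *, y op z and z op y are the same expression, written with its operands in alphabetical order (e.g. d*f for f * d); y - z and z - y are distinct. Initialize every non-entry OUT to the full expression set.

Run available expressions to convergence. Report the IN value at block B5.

Answer: {c+d}

Trace:
Fixpoint table:
  B0:   IN={}   OUT={}
  B1:   IN={}   OUT={}
  B2:   IN={}   OUT={}
  B3:   IN={}   OUT={}
  B4:   IN={}   OUT={c+d}
  B5:   IN={c+d}   OUT={c+d}
  B6:   IN={c+d}   OUT={c+d}

Merge at B5: IN[B5] = OUT[B4] = {c+d}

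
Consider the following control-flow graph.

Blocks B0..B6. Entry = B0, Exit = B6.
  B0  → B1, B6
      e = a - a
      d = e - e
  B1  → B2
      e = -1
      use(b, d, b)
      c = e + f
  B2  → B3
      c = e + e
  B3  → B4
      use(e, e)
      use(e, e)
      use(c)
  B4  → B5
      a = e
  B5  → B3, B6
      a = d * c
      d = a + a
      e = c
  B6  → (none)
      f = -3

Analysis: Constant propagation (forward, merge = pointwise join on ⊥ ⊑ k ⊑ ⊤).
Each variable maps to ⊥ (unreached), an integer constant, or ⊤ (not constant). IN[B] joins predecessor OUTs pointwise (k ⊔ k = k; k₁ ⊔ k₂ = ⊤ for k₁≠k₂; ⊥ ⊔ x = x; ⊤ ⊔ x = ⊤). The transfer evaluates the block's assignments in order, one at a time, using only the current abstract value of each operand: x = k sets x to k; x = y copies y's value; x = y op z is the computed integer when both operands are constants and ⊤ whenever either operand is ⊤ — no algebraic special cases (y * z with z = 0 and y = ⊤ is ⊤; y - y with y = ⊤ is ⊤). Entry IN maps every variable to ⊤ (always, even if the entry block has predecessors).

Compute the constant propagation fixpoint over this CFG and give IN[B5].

Per-block solution:
  B0:  IN=(all ⊤)  OUT=(all ⊤)
  B1:  IN=(all ⊤)  OUT={e:-1; rest ⊤}
  B2:  IN={e:-1; rest ⊤}  OUT={c:-2, e:-1; rest ⊤}
  B3:  IN={c:-2; rest ⊤}  OUT={c:-2; rest ⊤}
  B4:  IN={c:-2; rest ⊤}  OUT={c:-2; rest ⊤}
  B5:  IN={c:-2; rest ⊤}  OUT={c:-2, e:-2; rest ⊤}
  B6:  IN=(all ⊤)  OUT={f:-3; rest ⊤}

Merge at B5: IN[B5] = OUT[B4] = {a: ⊤, b: ⊤, c: -2, d: ⊤, e: ⊤, f: ⊤}

Answer: {a: ⊤, b: ⊤, c: -2, d: ⊤, e: ⊤, f: ⊤}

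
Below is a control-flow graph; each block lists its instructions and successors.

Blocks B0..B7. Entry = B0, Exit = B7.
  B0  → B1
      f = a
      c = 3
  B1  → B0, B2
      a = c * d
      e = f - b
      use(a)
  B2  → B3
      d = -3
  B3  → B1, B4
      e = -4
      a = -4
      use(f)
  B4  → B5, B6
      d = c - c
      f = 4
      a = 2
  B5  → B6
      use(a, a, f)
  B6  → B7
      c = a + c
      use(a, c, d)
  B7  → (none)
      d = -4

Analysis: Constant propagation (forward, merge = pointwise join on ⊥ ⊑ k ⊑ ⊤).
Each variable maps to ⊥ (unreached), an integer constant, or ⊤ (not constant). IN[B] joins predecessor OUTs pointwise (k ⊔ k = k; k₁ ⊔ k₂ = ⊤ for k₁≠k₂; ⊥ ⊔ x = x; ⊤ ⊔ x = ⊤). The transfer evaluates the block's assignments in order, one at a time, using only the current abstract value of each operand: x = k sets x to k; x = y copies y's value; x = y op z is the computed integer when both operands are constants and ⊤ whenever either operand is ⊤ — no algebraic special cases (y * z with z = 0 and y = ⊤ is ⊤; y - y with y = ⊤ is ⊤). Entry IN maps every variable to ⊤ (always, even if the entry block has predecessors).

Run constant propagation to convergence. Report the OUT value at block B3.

Answer: {a: -4, b: ⊤, c: 3, d: -3, e: -4, f: ⊤}

Trace:
Per-block solution:
  B0: | IN=(all ⊤) | OUT={c:3; rest ⊤}
  B1: | IN={c:3; rest ⊤} | OUT={c:3; rest ⊤}
  B2: | IN={c:3; rest ⊤} | OUT={c:3, d:-3; rest ⊤}
  B3: | IN={c:3, d:-3; rest ⊤} | OUT={a:-4, c:3, d:-3, e:-4; rest ⊤}
  B4: | IN={a:-4, c:3, d:-3, e:-4; rest ⊤} | OUT={a:2, c:3, d:0, e:-4, f:4; rest ⊤}
  B5: | IN={a:2, c:3, d:0, e:-4, f:4; rest ⊤} | OUT={a:2, c:3, d:0, e:-4, f:4; rest ⊤}
  B6: | IN={a:2, c:3, d:0, e:-4, f:4; rest ⊤} | OUT={a:2, c:5, d:0, e:-4, f:4; rest ⊤}
  B7: | IN={a:2, c:5, d:0, e:-4, f:4; rest ⊤} | OUT={a:2, c:5, d:-4, e:-4, f:4; rest ⊤}

Merge at B3: IN[B3] = OUT[B2] = {a: ⊤, b: ⊤, c: 3, d: -3, e: ⊤, f: ⊤}
Applying B3's transfer function to that IN value gives OUT[B3] (row B3 above).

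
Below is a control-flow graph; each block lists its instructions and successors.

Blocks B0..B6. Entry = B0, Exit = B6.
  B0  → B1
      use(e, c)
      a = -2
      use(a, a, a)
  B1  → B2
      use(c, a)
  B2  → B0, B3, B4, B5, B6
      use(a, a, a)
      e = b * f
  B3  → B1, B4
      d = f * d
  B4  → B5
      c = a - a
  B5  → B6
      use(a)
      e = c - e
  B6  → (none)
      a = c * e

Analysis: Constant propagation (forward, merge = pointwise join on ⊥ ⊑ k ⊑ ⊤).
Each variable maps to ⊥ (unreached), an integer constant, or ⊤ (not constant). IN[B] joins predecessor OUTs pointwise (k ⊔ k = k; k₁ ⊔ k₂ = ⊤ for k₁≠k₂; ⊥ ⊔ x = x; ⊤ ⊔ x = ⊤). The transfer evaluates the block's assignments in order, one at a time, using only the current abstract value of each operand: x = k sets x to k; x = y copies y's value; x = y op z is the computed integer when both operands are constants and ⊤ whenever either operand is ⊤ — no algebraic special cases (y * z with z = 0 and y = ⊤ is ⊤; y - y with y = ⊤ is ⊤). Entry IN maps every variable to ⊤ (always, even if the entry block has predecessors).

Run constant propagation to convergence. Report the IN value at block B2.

Answer: {a: -2, b: ⊤, c: ⊤, d: ⊤, e: ⊤, f: ⊤}

Derivation:
Converged values:
  B0:   IN=(all ⊤)   OUT={a:-2; rest ⊤}
  B1:   IN={a:-2; rest ⊤}   OUT={a:-2; rest ⊤}
  B2:   IN={a:-2; rest ⊤}   OUT={a:-2; rest ⊤}
  B3:   IN={a:-2; rest ⊤}   OUT={a:-2; rest ⊤}
  B4:   IN={a:-2; rest ⊤}   OUT={a:-2, c:0; rest ⊤}
  B5:   IN={a:-2; rest ⊤}   OUT={a:-2; rest ⊤}
  B6:   IN={a:-2; rest ⊤}   OUT=(all ⊤)

Merge at B2: IN[B2] = OUT[B1] = {a: -2, b: ⊤, c: ⊤, d: ⊤, e: ⊤, f: ⊤}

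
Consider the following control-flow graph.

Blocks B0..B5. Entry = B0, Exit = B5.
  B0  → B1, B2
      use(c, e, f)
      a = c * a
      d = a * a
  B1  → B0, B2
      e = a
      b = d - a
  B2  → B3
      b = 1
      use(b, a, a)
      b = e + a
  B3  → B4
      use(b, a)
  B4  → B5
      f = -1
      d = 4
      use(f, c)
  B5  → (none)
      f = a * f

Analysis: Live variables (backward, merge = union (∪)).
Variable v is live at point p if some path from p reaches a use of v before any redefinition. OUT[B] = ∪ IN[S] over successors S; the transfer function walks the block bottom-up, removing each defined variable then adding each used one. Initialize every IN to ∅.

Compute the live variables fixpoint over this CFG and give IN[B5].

Answer: {a, f}

Trace:
Converged values:
  B0: | IN={a, c, e, f} | OUT={a, c, d, e, f}
  B1: | IN={a, c, d, f} | OUT={a, c, e, f}
  B2: | IN={a, c, e} | OUT={a, b, c}
  B3: | IN={a, b, c} | OUT={a, c}
  B4: | IN={a, c} | OUT={a, f}
  B5: | IN={a, f} | OUT={}

B5 is the boundary node: OUT[B5] = {}
Applying B5's transfer function to that OUT value gives IN[B5] (row B5 above).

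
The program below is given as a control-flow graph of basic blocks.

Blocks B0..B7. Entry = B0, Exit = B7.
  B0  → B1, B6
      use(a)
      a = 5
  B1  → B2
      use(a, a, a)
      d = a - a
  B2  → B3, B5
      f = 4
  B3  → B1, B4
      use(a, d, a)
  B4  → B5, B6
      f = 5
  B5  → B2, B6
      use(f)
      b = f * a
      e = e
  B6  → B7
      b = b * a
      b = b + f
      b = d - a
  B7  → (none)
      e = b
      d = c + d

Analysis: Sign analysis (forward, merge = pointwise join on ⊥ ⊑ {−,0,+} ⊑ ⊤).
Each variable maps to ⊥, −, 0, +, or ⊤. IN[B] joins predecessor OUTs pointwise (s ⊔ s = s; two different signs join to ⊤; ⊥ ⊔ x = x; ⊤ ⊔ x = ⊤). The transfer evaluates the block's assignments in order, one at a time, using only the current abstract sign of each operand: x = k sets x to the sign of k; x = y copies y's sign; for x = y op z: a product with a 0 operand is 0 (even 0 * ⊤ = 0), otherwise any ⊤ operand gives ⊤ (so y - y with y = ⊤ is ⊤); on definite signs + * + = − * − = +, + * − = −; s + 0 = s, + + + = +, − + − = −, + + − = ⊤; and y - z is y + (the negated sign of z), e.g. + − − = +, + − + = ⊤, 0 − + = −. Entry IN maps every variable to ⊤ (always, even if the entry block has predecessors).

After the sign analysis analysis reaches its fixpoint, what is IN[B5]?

Answer: {a: +, b: ⊤, c: ⊤, d: ⊤, e: ⊤, f: +}

Trace:
Fixpoint table:
  B0:   IN=(all ⊤)   OUT={a:+; rest ⊤}
  B1:   IN={a:+; rest ⊤}   OUT={a:+; rest ⊤}
  B2:   IN={a:+; rest ⊤}   OUT={a:+, f:+; rest ⊤}
  B3:   IN={a:+, f:+; rest ⊤}   OUT={a:+, f:+; rest ⊤}
  B4:   IN={a:+, f:+; rest ⊤}   OUT={a:+, f:+; rest ⊤}
  B5:   IN={a:+, f:+; rest ⊤}   OUT={a:+, b:+, f:+; rest ⊤}
  B6:   IN={a:+; rest ⊤}   OUT={a:+; rest ⊤}
  B7:   IN={a:+; rest ⊤}   OUT={a:+; rest ⊤}

Merge at B5: IN[B5] = OUT[B2] ⊔ OUT[B4] = {a: +, b: ⊤, c: ⊤, d: ⊤, e: ⊤, f: +}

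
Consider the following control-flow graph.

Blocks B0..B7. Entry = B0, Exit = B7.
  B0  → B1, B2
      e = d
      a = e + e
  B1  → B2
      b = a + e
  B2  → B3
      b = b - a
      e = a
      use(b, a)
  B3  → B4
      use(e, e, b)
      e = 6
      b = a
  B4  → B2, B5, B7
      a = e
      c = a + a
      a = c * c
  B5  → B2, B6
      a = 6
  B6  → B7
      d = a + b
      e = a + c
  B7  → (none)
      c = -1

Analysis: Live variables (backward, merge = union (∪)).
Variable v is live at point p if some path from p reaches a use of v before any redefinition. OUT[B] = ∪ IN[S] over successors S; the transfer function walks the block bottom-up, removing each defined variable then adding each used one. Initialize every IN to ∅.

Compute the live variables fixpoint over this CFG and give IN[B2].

Per-block solution:
  B0:  IN={b, d}  OUT={a, b, e}
  B1:  IN={a, e}  OUT={a, b}
  B2:  IN={a, b}  OUT={a, b, e}
  B3:  IN={a, b, e}  OUT={b, e}
  B4:  IN={b, e}  OUT={a, b, c}
  B5:  IN={b, c}  OUT={a, b, c}
  B6:  IN={a, b, c}  OUT={}
  B7:  IN={}  OUT={}

Merge at B2: OUT[B2] = IN[B3] = {a, b, e}
Applying B2's transfer function to that OUT value gives IN[B2] (row B2 above).

Answer: {a, b}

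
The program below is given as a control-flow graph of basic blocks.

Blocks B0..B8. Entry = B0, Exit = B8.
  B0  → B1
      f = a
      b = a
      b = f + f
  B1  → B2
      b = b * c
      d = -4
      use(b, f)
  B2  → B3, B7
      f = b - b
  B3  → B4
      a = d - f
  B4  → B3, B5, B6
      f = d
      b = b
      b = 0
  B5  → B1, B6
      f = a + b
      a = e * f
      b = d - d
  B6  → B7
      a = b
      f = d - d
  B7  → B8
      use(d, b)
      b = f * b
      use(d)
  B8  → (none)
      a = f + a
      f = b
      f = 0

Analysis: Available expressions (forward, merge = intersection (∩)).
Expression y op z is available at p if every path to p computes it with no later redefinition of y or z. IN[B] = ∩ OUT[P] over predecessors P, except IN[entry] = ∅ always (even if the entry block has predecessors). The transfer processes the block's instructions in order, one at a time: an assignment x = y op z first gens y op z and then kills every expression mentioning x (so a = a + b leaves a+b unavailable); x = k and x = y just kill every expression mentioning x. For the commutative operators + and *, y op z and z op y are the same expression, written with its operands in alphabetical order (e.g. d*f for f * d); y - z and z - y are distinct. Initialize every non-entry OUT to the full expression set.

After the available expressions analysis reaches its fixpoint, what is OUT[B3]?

Fixpoint table:
  B0: | IN={} | OUT={f+f}
  B1: | IN={} | OUT={}
  B2: | IN={} | OUT={b-b}
  B3: | IN={} | OUT={d-f}
  B4: | IN={d-f} | OUT={}
  B5: | IN={} | OUT={d-d, e*f}
  B6: | IN={} | OUT={d-d}
  B7: | IN={} | OUT={}
  B8: | IN={} | OUT={}

Merge at B3: IN[B3] = OUT[B2] ∩ OUT[B4] = {}
Applying B3's transfer function to that IN value gives OUT[B3] (row B3 above).

Answer: {d-f}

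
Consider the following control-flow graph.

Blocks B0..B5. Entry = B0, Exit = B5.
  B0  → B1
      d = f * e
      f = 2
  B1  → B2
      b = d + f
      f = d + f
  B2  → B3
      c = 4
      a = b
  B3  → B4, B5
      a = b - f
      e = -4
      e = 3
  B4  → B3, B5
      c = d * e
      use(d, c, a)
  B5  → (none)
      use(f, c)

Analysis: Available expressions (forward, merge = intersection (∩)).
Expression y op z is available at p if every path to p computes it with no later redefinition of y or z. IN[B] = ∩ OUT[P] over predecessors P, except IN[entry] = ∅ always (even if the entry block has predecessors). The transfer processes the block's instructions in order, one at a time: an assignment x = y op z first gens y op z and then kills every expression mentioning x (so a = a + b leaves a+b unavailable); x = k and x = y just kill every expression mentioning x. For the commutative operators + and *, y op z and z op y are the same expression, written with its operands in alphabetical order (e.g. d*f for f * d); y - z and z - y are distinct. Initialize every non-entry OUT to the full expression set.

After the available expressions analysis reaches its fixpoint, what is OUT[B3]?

Answer: {b-f}

Working:
Converged values:
  B0:   IN={}   OUT={}
  B1:   IN={}   OUT={}
  B2:   IN={}   OUT={}
  B3:   IN={}   OUT={b-f}
  B4:   IN={b-f}   OUT={b-f, d*e}
  B5:   IN={b-f}   OUT={b-f}

Merge at B3: IN[B3] = OUT[B2] ∩ OUT[B4] = {}
Applying B3's transfer function to that IN value gives OUT[B3] (row B3 above).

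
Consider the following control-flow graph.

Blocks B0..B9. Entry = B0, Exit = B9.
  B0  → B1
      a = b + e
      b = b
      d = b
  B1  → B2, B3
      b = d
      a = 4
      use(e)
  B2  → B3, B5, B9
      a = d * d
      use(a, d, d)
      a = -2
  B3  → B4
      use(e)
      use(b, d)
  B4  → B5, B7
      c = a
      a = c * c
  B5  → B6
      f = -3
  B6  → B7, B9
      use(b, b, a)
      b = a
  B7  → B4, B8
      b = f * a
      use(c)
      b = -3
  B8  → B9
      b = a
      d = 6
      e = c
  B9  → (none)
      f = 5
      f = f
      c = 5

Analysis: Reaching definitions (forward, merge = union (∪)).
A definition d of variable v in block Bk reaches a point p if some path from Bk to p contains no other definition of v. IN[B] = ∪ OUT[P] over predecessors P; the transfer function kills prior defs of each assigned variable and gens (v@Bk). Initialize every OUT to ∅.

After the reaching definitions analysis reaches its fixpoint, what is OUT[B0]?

Per-block solution:
  B0:  IN={}  OUT={a@B0, b@B0, d@B0}
  B1:  IN={a@B0, b@B0, d@B0}  OUT={a@B1, b@B1, d@B0}
  B2:  IN={a@B1, b@B1, d@B0}  OUT={a@B2, b@B1, d@B0}
  B3:  IN={a@B1, a@B2, b@B1, d@B0}  OUT={a@B1, a@B2, b@B1, d@B0}
  B4:  IN={a@B1, a@B2, a@B4, b@B1, b@B7, c@B4, d@B0, f@B5}  OUT={a@B4, b@B1, b@B7, c@B4, d@B0, f@B5}
  B5:  IN={a@B2, a@B4, b@B1, b@B7, c@B4, d@B0, f@B5}  OUT={a@B2, a@B4, b@B1, b@B7, c@B4, d@B0, f@B5}
  B6:  IN={a@B2, a@B4, b@B1, b@B7, c@B4, d@B0, f@B5}  OUT={a@B2, a@B4, b@B6, c@B4, d@B0, f@B5}
  B7:  IN={a@B2, a@B4, b@B1, b@B6, b@B7, c@B4, d@B0, f@B5}  OUT={a@B2, a@B4, b@B7, c@B4, d@B0, f@B5}
  B8:  IN={a@B2, a@B4, b@B7, c@B4, d@B0, f@B5}  OUT={a@B2, a@B4, b@B8, c@B4, d@B8, e@B8, f@B5}
  B9:  IN={a@B2, a@B4, b@B1, b@B6, b@B8, c@B4, d@B0, d@B8, e@B8, f@B5}  OUT={a@B2, a@B4, b@B1, b@B6, b@B8, c@B9, d@B0, d@B8, e@B8, f@B9}

B0 is the boundary node: IN[B0] = {}
Applying B0's transfer function to that IN value gives OUT[B0] (row B0 above).

Answer: {a@B0, b@B0, d@B0}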